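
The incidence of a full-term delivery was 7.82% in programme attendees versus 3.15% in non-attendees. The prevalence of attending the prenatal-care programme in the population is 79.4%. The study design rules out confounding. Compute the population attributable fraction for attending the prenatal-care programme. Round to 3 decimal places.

p₁ = 0.0782, p₀ = 0.0315.
Overall risk P(Y=1) = π·p₁ + (1−π)·p₀ = 0.794×0.0782 + 0.206×0.0315 = 0.06858.
Under exogeneity, PAF = [P(Y=1) − p₀] / P(Y=1).
PAF = (0.06858 − 0.0315) / 0.06858 ≈ 0.5407

PAF ≈ 0.541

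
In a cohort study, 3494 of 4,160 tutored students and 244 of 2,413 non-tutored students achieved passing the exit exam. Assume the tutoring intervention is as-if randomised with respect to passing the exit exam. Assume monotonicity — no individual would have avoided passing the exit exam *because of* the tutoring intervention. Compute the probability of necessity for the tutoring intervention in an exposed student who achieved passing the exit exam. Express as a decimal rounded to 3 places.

p₁ = P(outcome | exposed) = 3494/4160 = 0.8399
p₀ = P(outcome | unexposed) = 244/2413 = 0.10112
Under exogeneity and monotonicity, PN = (p₁ − p₀) / p₁.
PN = (0.8399 − 0.10112) / 0.8399 = 0.73878 / 0.8399 ≈ 0.8796

PN ≈ 0.880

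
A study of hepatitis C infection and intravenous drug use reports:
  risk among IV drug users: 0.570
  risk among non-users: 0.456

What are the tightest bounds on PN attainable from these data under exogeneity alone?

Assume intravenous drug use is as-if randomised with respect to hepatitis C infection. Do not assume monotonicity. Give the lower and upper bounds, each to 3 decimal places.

0.200 ≤ PN ≤ 0.954

Let p₁ = 0.57, p₀ = 0.456.
Under exogeneity alone the bounds on PN are max{0,(p₁−p₀)/p₁} ≤ PN ≤ min{1,(1−p₀)/p₁}.
  lower = (p₁ − p₀)/p₁ = 0.114 / 0.57 ≈ 0.2000
  upper = min{1, (1 − p₀)/p₁} = 0.544 / 0.57 ≈ 0.9544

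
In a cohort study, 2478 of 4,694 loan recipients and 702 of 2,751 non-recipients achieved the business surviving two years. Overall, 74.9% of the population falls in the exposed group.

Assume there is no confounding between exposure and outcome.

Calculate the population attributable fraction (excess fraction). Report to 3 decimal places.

PAF ≈ 0.445

p₁ = P(outcome | exposed) = 2478/4694 = 0.52791
p₀ = P(outcome | unexposed) = 702/2751 = 0.25518
Overall risk P(Y=1) = π·p₁ + (1−π)·p₀ = 0.749×0.52791 + 0.251×0.25518 = 0.45945.
Under exogeneity, PAF = [P(Y=1) − p₀] / P(Y=1).
PAF = (0.45945 − 0.25518) / 0.45945 ≈ 0.4446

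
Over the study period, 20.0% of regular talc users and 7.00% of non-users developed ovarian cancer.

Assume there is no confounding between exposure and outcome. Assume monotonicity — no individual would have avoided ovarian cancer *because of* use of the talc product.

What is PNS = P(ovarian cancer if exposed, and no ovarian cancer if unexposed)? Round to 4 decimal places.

p₁ = 0.2, p₀ = 0.07.
Under exogeneity and monotonicity, PNS = p₁ − p₀.
PNS = 0.2 − 0.07 = 0.13

PNS ≈ 0.1300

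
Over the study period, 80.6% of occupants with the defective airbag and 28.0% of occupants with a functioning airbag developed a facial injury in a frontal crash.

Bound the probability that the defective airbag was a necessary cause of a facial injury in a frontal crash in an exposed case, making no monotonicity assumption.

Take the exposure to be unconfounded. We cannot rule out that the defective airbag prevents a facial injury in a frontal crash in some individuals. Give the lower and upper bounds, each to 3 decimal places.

0.653 ≤ PN ≤ 0.893

p₁ = 0.806, p₀ = 0.28.
Under exogeneity alone the bounds on PN are max{0,(p₁−p₀)/p₁} ≤ PN ≤ min{1,(1−p₀)/p₁}.
  lower = (p₁ − p₀)/p₁ = 0.526 / 0.806 ≈ 0.6526
  upper = min{1, (1 − p₀)/p₁} = 0.72 / 0.806 ≈ 0.8933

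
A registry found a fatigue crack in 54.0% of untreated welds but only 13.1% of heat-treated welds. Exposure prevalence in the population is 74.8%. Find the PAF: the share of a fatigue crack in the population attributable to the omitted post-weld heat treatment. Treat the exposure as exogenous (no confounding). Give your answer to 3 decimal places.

p₁ = 0.54, p₀ = 0.131.
Overall risk P(Y=1) = π·p₁ + (1−π)·p₀ = 0.748×0.54 + 0.252×0.131 = 0.43693.
Under exogeneity, PAF = [P(Y=1) − p₀] / P(Y=1).
PAF = (0.43693 − 0.131) / 0.43693 ≈ 0.7002

PAF ≈ 0.700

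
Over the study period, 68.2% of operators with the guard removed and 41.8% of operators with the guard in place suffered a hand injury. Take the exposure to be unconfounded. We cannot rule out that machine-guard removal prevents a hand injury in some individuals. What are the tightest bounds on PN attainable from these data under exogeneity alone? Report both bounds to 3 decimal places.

p₁ = 0.682, p₀ = 0.418.
Under exogeneity alone the bounds on PN are max{0,(p₁−p₀)/p₁} ≤ PN ≤ min{1,(1−p₀)/p₁}.
  lower = (p₁ − p₀)/p₁ = 0.264 / 0.682 ≈ 0.3871
  upper = min{1, (1 − p₀)/p₁} = 0.582 / 0.682 ≈ 0.8534

0.387 ≤ PN ≤ 0.853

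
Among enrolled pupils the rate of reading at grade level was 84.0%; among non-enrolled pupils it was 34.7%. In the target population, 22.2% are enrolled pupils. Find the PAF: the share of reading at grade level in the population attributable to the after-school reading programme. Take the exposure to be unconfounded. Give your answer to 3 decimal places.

p₁ = 0.84, p₀ = 0.347.
Overall risk P(Y=1) = π·p₁ + (1−π)·p₀ = 0.222×0.84 + 0.778×0.347 = 0.45645.
Under exogeneity, PAF = [P(Y=1) − p₀] / P(Y=1).
PAF = (0.45645 − 0.347) / 0.45645 ≈ 0.2398

PAF ≈ 0.240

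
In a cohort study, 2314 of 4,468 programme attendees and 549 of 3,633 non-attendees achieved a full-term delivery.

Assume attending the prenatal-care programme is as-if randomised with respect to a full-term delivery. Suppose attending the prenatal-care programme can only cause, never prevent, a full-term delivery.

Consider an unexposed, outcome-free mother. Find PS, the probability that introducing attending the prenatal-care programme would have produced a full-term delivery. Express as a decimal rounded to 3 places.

PS ≈ 0.432

p₁ = P(outcome | exposed) = 2314/4468 = 0.51791
p₀ = P(outcome | unexposed) = 549/3633 = 0.15111
Under exogeneity and monotonicity, PS = (p₁ − p₀) / (1 − p₀).
PS = (0.51791 − 0.15111) / (1 − 0.15111) = 0.36679 / 0.84889 ≈ 0.4321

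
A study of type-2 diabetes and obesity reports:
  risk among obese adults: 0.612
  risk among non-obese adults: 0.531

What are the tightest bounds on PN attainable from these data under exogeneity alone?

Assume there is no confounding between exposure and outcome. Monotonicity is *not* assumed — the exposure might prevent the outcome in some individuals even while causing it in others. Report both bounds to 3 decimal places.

0.132 ≤ PN ≤ 0.766

Let p₁ = 0.612, p₀ = 0.531.
Under exogeneity alone the bounds on PN are max{0,(p₁−p₀)/p₁} ≤ PN ≤ min{1,(1−p₀)/p₁}.
  lower = (p₁ − p₀)/p₁ = 0.081 / 0.612 ≈ 0.1324
  upper = min{1, (1 − p₀)/p₁} = 0.469 / 0.612 ≈ 0.7663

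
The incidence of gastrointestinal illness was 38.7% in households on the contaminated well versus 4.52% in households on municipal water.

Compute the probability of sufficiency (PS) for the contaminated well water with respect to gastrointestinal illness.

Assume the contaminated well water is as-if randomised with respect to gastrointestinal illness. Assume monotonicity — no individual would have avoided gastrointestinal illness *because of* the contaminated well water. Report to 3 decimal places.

PS ≈ 0.358

p₁ = 0.387, p₀ = 0.0452.
Under exogeneity and monotonicity, PS = (p₁ − p₀) / (1 − p₀).
PS = (0.387 − 0.0452) / (1 − 0.0452) = 0.3418 / 0.9548 ≈ 0.3580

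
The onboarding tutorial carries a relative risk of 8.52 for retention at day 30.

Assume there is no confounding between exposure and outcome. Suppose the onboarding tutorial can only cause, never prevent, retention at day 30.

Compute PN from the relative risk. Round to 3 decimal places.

PN ≈ 0.883

Under exogeneity and monotonicity, PN = (RR − 1) / RR = 1 − 1/RR.
PN = (8.52 − 1) / 8.52 = 7.52 / 8.52 ≈ 0.8826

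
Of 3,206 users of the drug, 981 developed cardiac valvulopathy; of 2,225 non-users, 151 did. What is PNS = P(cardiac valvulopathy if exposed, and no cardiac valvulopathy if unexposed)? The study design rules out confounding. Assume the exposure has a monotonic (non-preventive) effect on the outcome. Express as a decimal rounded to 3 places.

PNS ≈ 0.238

p₁ = P(outcome | exposed) = 981/3206 = 0.30599
p₀ = P(outcome | unexposed) = 151/2225 = 0.067865
Under exogeneity and monotonicity, PNS = p₁ − p₀.
PNS = 0.30599 − 0.067865 = 0.23812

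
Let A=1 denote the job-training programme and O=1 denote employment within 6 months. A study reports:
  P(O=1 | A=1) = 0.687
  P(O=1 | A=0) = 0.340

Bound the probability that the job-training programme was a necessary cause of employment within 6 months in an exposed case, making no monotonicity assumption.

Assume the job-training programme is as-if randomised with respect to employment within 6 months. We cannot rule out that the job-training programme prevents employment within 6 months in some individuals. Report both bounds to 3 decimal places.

Let p₁ = 0.687, p₀ = 0.34.
Under exogeneity alone the bounds on PN are max{0,(p₁−p₀)/p₁} ≤ PN ≤ min{1,(1−p₀)/p₁}.
  lower = (p₁ − p₀)/p₁ = 0.347 / 0.687 ≈ 0.5051
  upper = min{1, (1 − p₀)/p₁} = 0.66 / 0.687 ≈ 0.9607

0.505 ≤ PN ≤ 0.961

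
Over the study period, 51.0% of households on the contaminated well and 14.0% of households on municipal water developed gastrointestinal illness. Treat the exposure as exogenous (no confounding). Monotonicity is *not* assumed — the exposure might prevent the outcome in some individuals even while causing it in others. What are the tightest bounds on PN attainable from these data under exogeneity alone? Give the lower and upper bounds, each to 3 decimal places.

0.725 ≤ PN ≤ 1.000

p₁ = 0.51, p₀ = 0.14.
Under exogeneity alone the bounds on PN are max{0,(p₁−p₀)/p₁} ≤ PN ≤ min{1,(1−p₀)/p₁}.
  lower = (p₁ − p₀)/p₁ = 0.37 / 0.51 ≈ 0.7255
  upper = min{1, (1 − p₀)/p₁} = 0.86 / 0.51 ≈ 1.6863 → capped at 1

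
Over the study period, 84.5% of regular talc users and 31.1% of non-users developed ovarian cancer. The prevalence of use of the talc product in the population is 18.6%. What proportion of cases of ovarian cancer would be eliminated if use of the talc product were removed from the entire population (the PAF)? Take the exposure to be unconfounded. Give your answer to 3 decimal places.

p₁ = 0.845, p₀ = 0.311.
Overall risk P(Y=1) = π·p₁ + (1−π)·p₀ = 0.186×0.845 + 0.814×0.311 = 0.41032.
Under exogeneity, PAF = [P(Y=1) − p₀] / P(Y=1).
PAF = (0.41032 − 0.311) / 0.41032 ≈ 0.2421

PAF ≈ 0.242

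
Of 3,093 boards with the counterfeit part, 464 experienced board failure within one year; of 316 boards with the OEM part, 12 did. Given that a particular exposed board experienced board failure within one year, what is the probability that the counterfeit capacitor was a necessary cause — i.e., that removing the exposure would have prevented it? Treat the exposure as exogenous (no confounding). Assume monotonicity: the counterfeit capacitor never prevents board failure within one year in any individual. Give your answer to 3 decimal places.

p₁ = P(outcome | exposed) = 464/3093 = 0.15002
p₀ = P(outcome | unexposed) = 12/316 = 0.037975
Under exogeneity and monotonicity, PN = (p₁ − p₀) / p₁.
PN = (0.15002 − 0.037975) / 0.15002 = 0.11204 / 0.15002 ≈ 0.7469

PN ≈ 0.747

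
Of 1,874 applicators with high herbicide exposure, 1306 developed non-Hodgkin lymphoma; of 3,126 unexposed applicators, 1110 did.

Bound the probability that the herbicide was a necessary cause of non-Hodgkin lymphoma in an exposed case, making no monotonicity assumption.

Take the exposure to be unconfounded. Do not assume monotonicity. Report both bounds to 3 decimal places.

0.490 ≤ PN ≤ 0.925

p₁ = P(outcome | exposed) = 1306/1874 = 0.69691
p₀ = P(outcome | unexposed) = 1110/3126 = 0.35509
Under exogeneity alone the bounds on PN are max{0,(p₁−p₀)/p₁} ≤ PN ≤ min{1,(1−p₀)/p₁}.
  lower = (p₁ − p₀)/p₁ = 0.34182 / 0.69691 ≈ 0.4905
  upper = min{1, (1 − p₀)/p₁} = 0.64491 / 0.69691 ≈ 0.9254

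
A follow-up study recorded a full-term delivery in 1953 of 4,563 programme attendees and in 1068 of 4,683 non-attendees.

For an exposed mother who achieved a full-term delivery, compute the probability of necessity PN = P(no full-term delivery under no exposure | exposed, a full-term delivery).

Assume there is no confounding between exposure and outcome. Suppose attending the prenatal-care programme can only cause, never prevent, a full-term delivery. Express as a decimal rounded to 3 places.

PN ≈ 0.467

p₁ = P(outcome | exposed) = 1953/4563 = 0.42801
p₀ = P(outcome | unexposed) = 1068/4683 = 0.22806
Under exogeneity and monotonicity, PN = (p₁ − p₀) / p₁.
PN = (0.42801 − 0.22806) / 0.42801 = 0.19995 / 0.42801 ≈ 0.4672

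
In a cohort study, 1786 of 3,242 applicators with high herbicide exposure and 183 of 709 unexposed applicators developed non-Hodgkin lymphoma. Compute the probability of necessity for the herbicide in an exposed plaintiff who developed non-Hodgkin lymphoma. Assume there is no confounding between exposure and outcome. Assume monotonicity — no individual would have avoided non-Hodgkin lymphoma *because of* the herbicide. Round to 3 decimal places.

p₁ = P(outcome | exposed) = 1786/3242 = 0.55089
p₀ = P(outcome | unexposed) = 183/709 = 0.25811
Under exogeneity and monotonicity, PN = (p₁ − p₀) / p₁.
PN = (0.55089 − 0.25811) / 0.55089 = 0.29278 / 0.55089 ≈ 0.5315

PN ≈ 0.531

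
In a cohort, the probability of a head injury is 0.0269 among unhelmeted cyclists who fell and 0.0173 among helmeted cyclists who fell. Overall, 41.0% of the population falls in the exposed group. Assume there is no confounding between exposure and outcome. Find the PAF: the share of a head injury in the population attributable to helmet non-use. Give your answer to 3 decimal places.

PAF ≈ 0.185

Let p₁ = 0.0269, p₀ = 0.0173.
Overall risk P(Y=1) = π·p₁ + (1−π)·p₀ = 0.41×0.0269 + 0.59×0.0173 = 0.021236.
Under exogeneity, PAF = [P(Y=1) − p₀] / P(Y=1).
PAF = (0.021236 − 0.0173) / 0.021236 ≈ 0.1853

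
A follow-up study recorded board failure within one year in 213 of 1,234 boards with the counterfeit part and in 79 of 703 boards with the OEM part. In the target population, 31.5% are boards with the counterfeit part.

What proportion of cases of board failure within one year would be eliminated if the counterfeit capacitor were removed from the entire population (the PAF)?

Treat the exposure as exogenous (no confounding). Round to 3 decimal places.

PAF ≈ 0.144

p₁ = P(outcome | exposed) = 213/1234 = 0.17261
p₀ = P(outcome | unexposed) = 79/703 = 0.11238
Overall risk P(Y=1) = π·p₁ + (1−π)·p₀ = 0.315×0.17261 + 0.685×0.11238 = 0.13135.
Under exogeneity, PAF = [P(Y=1) − p₀] / P(Y=1).
PAF = (0.13135 − 0.11238) / 0.13135 ≈ 0.1445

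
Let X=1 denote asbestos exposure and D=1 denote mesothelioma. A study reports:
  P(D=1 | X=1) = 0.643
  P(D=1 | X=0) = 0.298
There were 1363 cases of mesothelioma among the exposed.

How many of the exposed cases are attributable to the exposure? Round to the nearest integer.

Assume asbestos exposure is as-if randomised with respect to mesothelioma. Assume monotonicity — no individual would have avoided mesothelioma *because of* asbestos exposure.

about 731 cases

Let p₁ = 0.643, p₀ = 0.298.
PN = (p₁ − p₀)/p₁ = (0.643 − 0.298) / 0.643 ≈ 0.53655.
Attributable cases ≈ PN × (exposed cases) = 0.53655 × 1363 ≈ 731.31.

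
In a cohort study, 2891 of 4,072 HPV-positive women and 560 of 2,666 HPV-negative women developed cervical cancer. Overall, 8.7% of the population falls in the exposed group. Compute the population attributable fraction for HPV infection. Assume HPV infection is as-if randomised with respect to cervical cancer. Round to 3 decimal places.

p₁ = P(outcome | exposed) = 2891/4072 = 0.70997
p₀ = P(outcome | unexposed) = 560/2666 = 0.21005
Overall risk P(Y=1) = π·p₁ + (1−π)·p₀ = 0.087×0.70997 + 0.913×0.21005 = 0.25355.
Under exogeneity, PAF = [P(Y=1) − p₀] / P(Y=1).
PAF = (0.25355 − 0.21005) / 0.25355 ≈ 0.1715

PAF ≈ 0.172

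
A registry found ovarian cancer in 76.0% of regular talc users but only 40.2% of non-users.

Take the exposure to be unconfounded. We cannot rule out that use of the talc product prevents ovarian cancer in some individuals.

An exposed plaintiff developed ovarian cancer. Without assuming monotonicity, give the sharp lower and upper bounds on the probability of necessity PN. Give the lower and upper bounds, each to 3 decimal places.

p₁ = 0.76, p₀ = 0.402.
Under exogeneity alone the bounds on PN are max{0,(p₁−p₀)/p₁} ≤ PN ≤ min{1,(1−p₀)/p₁}.
  lower = (p₁ − p₀)/p₁ = 0.358 / 0.76 ≈ 0.4711
  upper = min{1, (1 − p₀)/p₁} = 0.598 / 0.76 ≈ 0.7868

0.471 ≤ PN ≤ 0.787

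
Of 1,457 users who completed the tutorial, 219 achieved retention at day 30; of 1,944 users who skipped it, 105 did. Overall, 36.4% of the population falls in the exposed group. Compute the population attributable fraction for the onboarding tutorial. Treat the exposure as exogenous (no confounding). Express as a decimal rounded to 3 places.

p₁ = P(outcome | exposed) = 219/1457 = 0.15031
p₀ = P(outcome | unexposed) = 105/1944 = 0.054012
Overall risk P(Y=1) = π·p₁ + (1−π)·p₀ = 0.364×0.15031 + 0.636×0.054012 = 0.089064.
Under exogeneity, PAF = [P(Y=1) − p₀] / P(Y=1).
PAF = (0.089064 − 0.054012) / 0.089064 ≈ 0.3936

PAF ≈ 0.394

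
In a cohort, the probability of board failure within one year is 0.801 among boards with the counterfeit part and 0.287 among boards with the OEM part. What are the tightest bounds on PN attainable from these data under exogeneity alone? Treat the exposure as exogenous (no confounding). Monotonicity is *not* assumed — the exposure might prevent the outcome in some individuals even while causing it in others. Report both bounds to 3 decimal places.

Let p₁ = 0.801, p₀ = 0.287.
Under exogeneity alone the bounds on PN are max{0,(p₁−p₀)/p₁} ≤ PN ≤ min{1,(1−p₀)/p₁}.
  lower = (p₁ − p₀)/p₁ = 0.514 / 0.801 ≈ 0.6417
  upper = min{1, (1 − p₀)/p₁} = 0.713 / 0.801 ≈ 0.8901

0.642 ≤ PN ≤ 0.890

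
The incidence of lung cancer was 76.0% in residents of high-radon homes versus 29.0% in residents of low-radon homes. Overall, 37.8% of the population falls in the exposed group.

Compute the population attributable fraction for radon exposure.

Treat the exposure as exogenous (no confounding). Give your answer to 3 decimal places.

PAF ≈ 0.380

p₁ = 0.76, p₀ = 0.29.
Overall risk P(Y=1) = π·p₁ + (1−π)·p₀ = 0.378×0.76 + 0.622×0.29 = 0.46766.
Under exogeneity, PAF = [P(Y=1) − p₀] / P(Y=1).
PAF = (0.46766 − 0.29) / 0.46766 ≈ 0.3799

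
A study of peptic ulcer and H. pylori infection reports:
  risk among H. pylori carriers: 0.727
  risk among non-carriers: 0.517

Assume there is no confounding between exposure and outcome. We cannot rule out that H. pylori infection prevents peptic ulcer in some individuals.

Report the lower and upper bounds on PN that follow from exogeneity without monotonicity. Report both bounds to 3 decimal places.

Let p₁ = 0.727, p₀ = 0.517.
Under exogeneity alone the bounds on PN are max{0,(p₁−p₀)/p₁} ≤ PN ≤ min{1,(1−p₀)/p₁}.
  lower = (p₁ − p₀)/p₁ = 0.21 / 0.727 ≈ 0.2889
  upper = min{1, (1 − p₀)/p₁} = 0.483 / 0.727 ≈ 0.6644

0.289 ≤ PN ≤ 0.664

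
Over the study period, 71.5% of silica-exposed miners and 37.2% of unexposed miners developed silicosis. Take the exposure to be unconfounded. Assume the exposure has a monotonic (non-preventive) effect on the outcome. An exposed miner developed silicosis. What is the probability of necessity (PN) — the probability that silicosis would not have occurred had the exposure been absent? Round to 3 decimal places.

p₁ = 0.715, p₀ = 0.372.
Under exogeneity and monotonicity, PN = (p₁ − p₀) / p₁.
PN = (0.715 − 0.372) / 0.715 = 0.343 / 0.715 ≈ 0.4797

PN ≈ 0.480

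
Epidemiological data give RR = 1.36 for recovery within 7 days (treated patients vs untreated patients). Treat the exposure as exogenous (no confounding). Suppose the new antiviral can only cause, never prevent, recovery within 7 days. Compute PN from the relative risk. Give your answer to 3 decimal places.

Under exogeneity and monotonicity, PN = (RR − 1) / RR = 1 − 1/RR.
PN = (1.36 − 1) / 1.36 = 0.36 / 1.36 ≈ 0.2647

PN ≈ 0.265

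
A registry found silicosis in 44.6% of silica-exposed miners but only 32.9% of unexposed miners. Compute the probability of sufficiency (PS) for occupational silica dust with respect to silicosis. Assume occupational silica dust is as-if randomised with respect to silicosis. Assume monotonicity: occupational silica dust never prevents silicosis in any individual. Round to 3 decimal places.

PS ≈ 0.174

p₁ = 0.446, p₀ = 0.329.
Under exogeneity and monotonicity, PS = (p₁ − p₀) / (1 − p₀).
PS = (0.446 − 0.329) / (1 − 0.329) = 0.117 / 0.671 ≈ 0.1744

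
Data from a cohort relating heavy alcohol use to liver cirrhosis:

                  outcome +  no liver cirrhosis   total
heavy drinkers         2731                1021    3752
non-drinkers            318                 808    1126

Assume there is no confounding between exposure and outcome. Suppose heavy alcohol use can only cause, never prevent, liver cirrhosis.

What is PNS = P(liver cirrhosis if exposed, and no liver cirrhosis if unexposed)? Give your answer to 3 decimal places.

p₁ = P(outcome | exposed) = 2731/3752 = 0.72788
p₀ = P(outcome | unexposed) = 318/1126 = 0.28242
Under exogeneity and monotonicity, PNS = p₁ − p₀.
PNS = 0.72788 − 0.28242 = 0.44546

PNS ≈ 0.445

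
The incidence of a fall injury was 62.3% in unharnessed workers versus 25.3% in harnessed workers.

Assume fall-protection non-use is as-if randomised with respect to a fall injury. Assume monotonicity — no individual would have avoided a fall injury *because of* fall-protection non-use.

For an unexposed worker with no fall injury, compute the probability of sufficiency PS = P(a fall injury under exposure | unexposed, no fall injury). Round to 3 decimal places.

PS ≈ 0.495

p₁ = 0.623, p₀ = 0.253.
Under exogeneity and monotonicity, PS = (p₁ − p₀) / (1 − p₀).
PS = (0.623 − 0.253) / (1 − 0.253) = 0.37 / 0.747 ≈ 0.4953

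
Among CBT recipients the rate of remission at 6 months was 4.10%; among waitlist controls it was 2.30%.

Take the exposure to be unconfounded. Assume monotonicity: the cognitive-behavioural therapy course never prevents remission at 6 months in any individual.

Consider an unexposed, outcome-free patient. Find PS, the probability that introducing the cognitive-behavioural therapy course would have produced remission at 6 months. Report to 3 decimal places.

PS ≈ 0.018

p₁ = 0.041, p₀ = 0.023.
Under exogeneity and monotonicity, PS = (p₁ − p₀) / (1 − p₀).
PS = (0.041 − 0.023) / (1 − 0.023) = 0.018 / 0.977 ≈ 0.0184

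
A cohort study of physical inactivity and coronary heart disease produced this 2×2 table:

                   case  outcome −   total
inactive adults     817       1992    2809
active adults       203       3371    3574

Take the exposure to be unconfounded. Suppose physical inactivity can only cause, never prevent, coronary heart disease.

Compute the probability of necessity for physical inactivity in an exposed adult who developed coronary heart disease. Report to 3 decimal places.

p₁ = P(outcome | exposed) = 817/2809 = 0.29085
p₀ = P(outcome | unexposed) = 203/3574 = 0.056799
Under exogeneity and monotonicity, PN = (p₁ − p₀)/p₁.
PN = (0.29085 − 0.056799) / 0.29085 ≈ 0.8047

PN ≈ 0.805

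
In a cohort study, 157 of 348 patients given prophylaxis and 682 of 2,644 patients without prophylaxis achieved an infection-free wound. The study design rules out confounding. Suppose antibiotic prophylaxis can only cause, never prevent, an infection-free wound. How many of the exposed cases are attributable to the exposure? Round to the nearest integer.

about 67 cases

p₁ = P(outcome | exposed) = 157/348 = 0.45115
p₀ = P(outcome | unexposed) = 682/2644 = 0.25794
PN = (p₁ − p₀)/p₁ = (0.45115 − 0.25794) / 0.45115 ≈ 0.42825.
Attributable cases ≈ PN × (exposed cases) = 0.42825 × 157 ≈ 67.24.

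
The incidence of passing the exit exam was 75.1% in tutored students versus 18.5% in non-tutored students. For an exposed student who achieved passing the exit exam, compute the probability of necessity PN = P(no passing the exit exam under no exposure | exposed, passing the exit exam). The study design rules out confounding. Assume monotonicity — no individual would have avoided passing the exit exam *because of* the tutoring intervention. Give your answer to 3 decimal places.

PN ≈ 0.754

p₁ = 0.751, p₀ = 0.185.
Under exogeneity and monotonicity, PN = (p₁ − p₀) / p₁.
PN = (0.751 − 0.185) / 0.751 = 0.566 / 0.751 ≈ 0.7537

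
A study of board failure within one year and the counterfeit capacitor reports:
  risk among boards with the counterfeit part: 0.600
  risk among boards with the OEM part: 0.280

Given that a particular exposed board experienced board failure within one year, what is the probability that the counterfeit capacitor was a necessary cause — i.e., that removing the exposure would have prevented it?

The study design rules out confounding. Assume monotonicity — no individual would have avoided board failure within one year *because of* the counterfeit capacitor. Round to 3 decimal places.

Let p₁ = 0.6, p₀ = 0.28.
Under exogeneity and monotonicity, PN = (p₁ − p₀) / p₁.
PN = (0.6 − 0.28) / 0.6 = 0.32 / 0.6 ≈ 0.5333

PN ≈ 0.533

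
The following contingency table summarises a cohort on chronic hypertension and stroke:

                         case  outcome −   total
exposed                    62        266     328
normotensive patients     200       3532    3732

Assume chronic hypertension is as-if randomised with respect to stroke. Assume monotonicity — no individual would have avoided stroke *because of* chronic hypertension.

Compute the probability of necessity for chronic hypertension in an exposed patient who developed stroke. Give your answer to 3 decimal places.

PN ≈ 0.716

p₁ = P(outcome | exposed) = 62/328 = 0.18902
p₀ = P(outcome | unexposed) = 200/3732 = 0.053591
Under exogeneity and monotonicity, PN = (p₁ − p₀) / p₁.
PN = (0.18902 − 0.053591) / 0.18902 = 0.13543 / 0.18902 ≈ 0.7165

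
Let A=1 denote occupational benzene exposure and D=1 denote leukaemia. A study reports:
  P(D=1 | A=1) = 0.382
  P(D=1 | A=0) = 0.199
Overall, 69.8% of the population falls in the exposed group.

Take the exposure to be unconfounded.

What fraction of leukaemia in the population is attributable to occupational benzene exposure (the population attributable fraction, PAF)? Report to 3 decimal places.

PAF ≈ 0.391

Let p₁ = 0.382, p₀ = 0.199.
Overall risk P(Y=1) = π·p₁ + (1−π)·p₀ = 0.698×0.382 + 0.302×0.199 = 0.32673.
Under exogeneity, PAF = [P(Y=1) − p₀] / P(Y=1).
PAF = (0.32673 − 0.199) / 0.32673 ≈ 0.3909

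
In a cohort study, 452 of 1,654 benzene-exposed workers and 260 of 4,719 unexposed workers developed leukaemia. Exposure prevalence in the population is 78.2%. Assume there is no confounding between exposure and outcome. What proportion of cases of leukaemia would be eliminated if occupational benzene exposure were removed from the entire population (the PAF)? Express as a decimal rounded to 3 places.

p₁ = P(outcome | exposed) = 452/1654 = 0.27328
p₀ = P(outcome | unexposed) = 260/4719 = 0.055096
Overall risk P(Y=1) = π·p₁ + (1−π)·p₀ = 0.782×0.27328 + 0.218×0.055096 = 0.22571.
Under exogeneity, PAF = [P(Y=1) − p₀] / P(Y=1).
PAF = (0.22571 − 0.055096) / 0.22571 ≈ 0.7559

PAF ≈ 0.756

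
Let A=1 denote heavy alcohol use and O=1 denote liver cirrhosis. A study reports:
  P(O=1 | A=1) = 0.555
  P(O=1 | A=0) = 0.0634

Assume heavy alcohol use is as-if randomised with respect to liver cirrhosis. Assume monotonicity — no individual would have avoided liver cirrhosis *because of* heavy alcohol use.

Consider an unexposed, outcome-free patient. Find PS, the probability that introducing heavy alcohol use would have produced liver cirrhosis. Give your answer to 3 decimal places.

PS ≈ 0.525

Let p₁ = 0.555, p₀ = 0.0634.
Under exogeneity and monotonicity, PS = (p₁ − p₀) / (1 − p₀).
PS = (0.555 − 0.0634) / (1 − 0.0634) = 0.4916 / 0.9366 ≈ 0.5249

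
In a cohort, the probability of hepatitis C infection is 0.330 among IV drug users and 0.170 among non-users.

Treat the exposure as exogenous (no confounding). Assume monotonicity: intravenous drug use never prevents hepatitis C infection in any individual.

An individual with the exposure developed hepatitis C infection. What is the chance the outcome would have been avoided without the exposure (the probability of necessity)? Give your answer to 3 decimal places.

PN ≈ 0.485

Let p₁ = 0.33, p₀ = 0.17.
Under exogeneity and monotonicity, PN = (p₁ − p₀) / p₁.
PN = (0.33 − 0.17) / 0.33 = 0.16 / 0.33 ≈ 0.4848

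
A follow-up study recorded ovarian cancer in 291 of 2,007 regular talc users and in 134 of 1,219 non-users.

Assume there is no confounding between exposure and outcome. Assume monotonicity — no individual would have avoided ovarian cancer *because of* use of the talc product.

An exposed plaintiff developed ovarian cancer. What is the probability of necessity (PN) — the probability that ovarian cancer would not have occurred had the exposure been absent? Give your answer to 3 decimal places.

PN ≈ 0.242

p₁ = P(outcome | exposed) = 291/2007 = 0.14499
p₀ = P(outcome | unexposed) = 134/1219 = 0.10993
Under exogeneity and monotonicity, PN = (p₁ − p₀) / p₁.
PN = (0.14499 − 0.10993) / 0.14499 = 0.035066 / 0.14499 ≈ 0.2418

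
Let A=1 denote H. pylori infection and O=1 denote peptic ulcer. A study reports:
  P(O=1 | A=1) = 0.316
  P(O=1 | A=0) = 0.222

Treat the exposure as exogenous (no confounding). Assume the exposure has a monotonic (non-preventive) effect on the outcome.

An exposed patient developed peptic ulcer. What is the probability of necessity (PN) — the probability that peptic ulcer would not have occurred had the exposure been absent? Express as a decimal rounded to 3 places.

Let p₁ = 0.316, p₀ = 0.222.
Under exogeneity and monotonicity, PN = (p₁ − p₀) / p₁.
PN = (0.316 − 0.222) / 0.316 = 0.094 / 0.316 ≈ 0.2975

PN ≈ 0.297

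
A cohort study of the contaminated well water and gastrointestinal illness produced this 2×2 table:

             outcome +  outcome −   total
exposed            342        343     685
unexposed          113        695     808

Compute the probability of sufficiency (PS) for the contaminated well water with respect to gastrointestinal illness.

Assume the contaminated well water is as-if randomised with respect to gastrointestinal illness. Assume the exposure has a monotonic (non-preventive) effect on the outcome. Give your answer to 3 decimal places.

p₁ = P(outcome | exposed) = 342/685 = 0.49927
p₀ = P(outcome | unexposed) = 113/808 = 0.13985
Under exogeneity and monotonicity, PS = (p₁ − p₀)/(1 − p₀).
PS = (0.49927 − 0.13985) / 0.86015 ≈ 0.4179

PS ≈ 0.418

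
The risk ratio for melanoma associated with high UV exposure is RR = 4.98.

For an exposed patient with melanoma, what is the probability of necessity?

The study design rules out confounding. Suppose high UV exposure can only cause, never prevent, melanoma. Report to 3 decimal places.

Under exogeneity and monotonicity, PN = (RR − 1) / RR = 1 − 1/RR.
PN = (4.98 − 1) / 4.98 = 3.98 / 4.98 ≈ 0.7992

PN ≈ 0.799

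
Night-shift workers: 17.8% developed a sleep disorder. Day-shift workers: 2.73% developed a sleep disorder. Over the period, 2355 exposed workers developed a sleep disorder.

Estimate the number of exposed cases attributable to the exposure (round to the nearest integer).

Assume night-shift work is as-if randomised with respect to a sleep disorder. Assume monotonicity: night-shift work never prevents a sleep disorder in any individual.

p₁ = 0.178, p₀ = 0.0273.
PN = (p₁ − p₀)/p₁ = (0.178 − 0.0273) / 0.178 ≈ 0.84663.
Attributable cases ≈ PN × (exposed cases) = 0.84663 × 2355 ≈ 1993.81.

about 1994 cases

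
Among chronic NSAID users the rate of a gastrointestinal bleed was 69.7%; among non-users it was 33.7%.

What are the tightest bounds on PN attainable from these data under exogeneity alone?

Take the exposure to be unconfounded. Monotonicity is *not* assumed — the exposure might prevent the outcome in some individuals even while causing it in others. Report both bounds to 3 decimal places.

0.516 ≤ PN ≤ 0.951

p₁ = 0.697, p₀ = 0.337.
Under exogeneity alone the bounds on PN are max{0,(p₁−p₀)/p₁} ≤ PN ≤ min{1,(1−p₀)/p₁}.
  lower = (p₁ − p₀)/p₁ = 0.36 / 0.697 ≈ 0.5165
  upper = min{1, (1 − p₀)/p₁} = 0.663 / 0.697 ≈ 0.9512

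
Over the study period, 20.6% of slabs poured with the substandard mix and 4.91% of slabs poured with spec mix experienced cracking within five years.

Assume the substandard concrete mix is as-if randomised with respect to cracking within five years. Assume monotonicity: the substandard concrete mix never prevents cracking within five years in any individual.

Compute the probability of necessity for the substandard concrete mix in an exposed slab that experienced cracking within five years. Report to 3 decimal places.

p₁ = 0.206, p₀ = 0.0491.
Under exogeneity and monotonicity, PN = (p₁ − p₀) / p₁.
PN = (0.206 − 0.0491) / 0.206 = 0.1569 / 0.206 ≈ 0.7617

PN ≈ 0.762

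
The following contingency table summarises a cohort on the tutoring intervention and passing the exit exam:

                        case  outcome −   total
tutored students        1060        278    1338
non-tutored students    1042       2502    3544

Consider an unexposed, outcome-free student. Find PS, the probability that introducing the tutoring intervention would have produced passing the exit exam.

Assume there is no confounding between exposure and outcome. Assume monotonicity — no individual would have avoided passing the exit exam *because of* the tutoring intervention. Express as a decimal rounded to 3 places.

PS ≈ 0.706

p₁ = P(outcome | exposed) = 1060/1338 = 0.79223
p₀ = P(outcome | unexposed) = 1042/3544 = 0.29402
Under exogeneity and monotonicity, PS = (p₁ − p₀)/(1 − p₀).
PS = (0.79223 − 0.29402) / 0.70598 ≈ 0.7057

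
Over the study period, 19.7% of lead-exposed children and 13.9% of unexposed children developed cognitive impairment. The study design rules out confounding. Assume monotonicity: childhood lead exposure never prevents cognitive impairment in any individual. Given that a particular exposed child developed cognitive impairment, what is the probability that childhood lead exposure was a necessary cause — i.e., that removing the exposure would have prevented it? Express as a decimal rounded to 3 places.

PN ≈ 0.294

p₁ = 0.197, p₀ = 0.139.
Under exogeneity and monotonicity, PN = (p₁ − p₀) / p₁.
PN = (0.197 − 0.139) / 0.197 = 0.058 / 0.197 ≈ 0.2944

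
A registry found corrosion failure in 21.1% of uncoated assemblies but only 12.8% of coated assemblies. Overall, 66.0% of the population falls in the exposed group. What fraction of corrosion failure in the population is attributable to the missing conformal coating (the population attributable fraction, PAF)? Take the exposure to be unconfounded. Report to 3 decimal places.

PAF ≈ 0.300

p₁ = 0.211, p₀ = 0.128.
Overall risk P(Y=1) = π·p₁ + (1−π)·p₀ = 0.66×0.211 + 0.34×0.128 = 0.18278.
Under exogeneity, PAF = [P(Y=1) − p₀] / P(Y=1).
PAF = (0.18278 − 0.128) / 0.18278 ≈ 0.2997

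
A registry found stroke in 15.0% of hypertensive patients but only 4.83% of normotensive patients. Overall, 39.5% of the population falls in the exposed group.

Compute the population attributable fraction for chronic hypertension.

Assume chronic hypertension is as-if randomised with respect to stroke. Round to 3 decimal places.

p₁ = 0.15, p₀ = 0.0483.
Overall risk P(Y=1) = π·p₁ + (1−π)·p₀ = 0.395×0.15 + 0.605×0.0483 = 0.088471.
Under exogeneity, PAF = [P(Y=1) − p₀] / P(Y=1).
PAF = (0.088471 − 0.0483) / 0.088471 ≈ 0.4541

PAF ≈ 0.454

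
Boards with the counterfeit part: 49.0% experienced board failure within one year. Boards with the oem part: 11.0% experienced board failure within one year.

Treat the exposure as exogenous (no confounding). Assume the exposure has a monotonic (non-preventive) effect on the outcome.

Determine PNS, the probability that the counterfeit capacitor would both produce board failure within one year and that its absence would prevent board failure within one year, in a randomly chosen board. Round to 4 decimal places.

PNS ≈ 0.3800

p₁ = 0.49, p₀ = 0.11.
Under exogeneity and monotonicity, PNS = p₁ − p₀.
PNS = 0.49 − 0.11 = 0.38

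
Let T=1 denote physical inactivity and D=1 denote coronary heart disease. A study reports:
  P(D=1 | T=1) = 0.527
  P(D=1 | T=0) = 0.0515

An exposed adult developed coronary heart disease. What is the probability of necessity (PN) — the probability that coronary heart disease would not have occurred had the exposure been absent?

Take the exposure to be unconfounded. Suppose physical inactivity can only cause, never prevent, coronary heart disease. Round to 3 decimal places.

PN ≈ 0.902

Let p₁ = 0.527, p₀ = 0.0515.
Under exogeneity and monotonicity, PN = (p₁ − p₀) / p₁.
PN = (0.527 − 0.0515) / 0.527 = 0.4755 / 0.527 ≈ 0.9023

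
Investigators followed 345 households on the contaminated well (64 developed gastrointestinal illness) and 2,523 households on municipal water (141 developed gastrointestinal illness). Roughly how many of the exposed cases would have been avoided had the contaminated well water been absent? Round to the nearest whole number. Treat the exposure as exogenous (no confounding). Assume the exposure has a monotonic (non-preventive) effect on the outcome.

p₁ = P(outcome | exposed) = 64/345 = 0.18551
p₀ = P(outcome | unexposed) = 141/2523 = 0.055886
PN = (p₁ − p₀)/p₁ = (0.18551 − 0.055886) / 0.18551 ≈ 0.69874.
Attributable cases ≈ PN × (exposed cases) = 0.69874 × 64 ≈ 44.72.

about 45 cases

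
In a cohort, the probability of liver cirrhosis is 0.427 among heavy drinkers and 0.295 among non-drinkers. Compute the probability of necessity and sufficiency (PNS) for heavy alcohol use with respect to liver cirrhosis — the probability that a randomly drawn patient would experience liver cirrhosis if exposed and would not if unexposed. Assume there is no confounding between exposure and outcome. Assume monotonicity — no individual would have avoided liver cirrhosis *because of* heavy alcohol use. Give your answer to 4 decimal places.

PNS ≈ 0.1320

Let p₁ = 0.427, p₀ = 0.295.
Under exogeneity and monotonicity, PNS = p₁ − p₀.
PNS = 0.427 − 0.295 = 0.132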